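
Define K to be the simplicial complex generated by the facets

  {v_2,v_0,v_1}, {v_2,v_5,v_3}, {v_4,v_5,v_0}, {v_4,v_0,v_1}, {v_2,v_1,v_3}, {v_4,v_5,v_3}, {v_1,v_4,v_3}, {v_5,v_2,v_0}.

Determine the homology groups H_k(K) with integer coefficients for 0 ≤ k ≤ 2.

Order the vertices as v_0 < v_1 < v_2 < v_3 < v_4 < v_5. Listing each simplex with vertices in this order, K has dimension 2 with simplices:

  0-simplices (6): [v_0], [v_1], [v_2], [v_3], [v_4], [v_5]
  1-simplices (12): [v_0,v_1], [v_0,v_2], [v_0,v_4], [v_0,v_5], [v_1,v_2], [v_1,v_3], [v_1,v_4], [v_2,v_3], [v_2,v_5], [v_3,v_4], [v_3,v_5], [v_4,v_5]
  2-simplices (8): [v_0,v_1,v_2], [v_0,v_1,v_4], [v_0,v_2,v_5], [v_0,v_4,v_5], [v_1,v_2,v_3], [v_1,v_3,v_4], [v_2,v_3,v_5], [v_3,v_4,v_5]

giving chain groups C_0 ≅ Z^6, C_1 ≅ Z^12, C_2 ≅ Z^8.

The boundary map ∂_1: C_1 → C_0 is given by ∂[p,q] = [q] − [p].
As a 6×12 matrix over Z this has rank 5, with invariant factors (1,1,1,1,1).

∂_2: C_2 → C_1 sends each 2-simplex [p,q,r] to [q,r] − [p,r] + [p,q]. For instance
  ∂[v_0,v_4,v_5] = [v_4,v_5] − [v_0,v_5] + [v_0,v_4],
  ∂[v_2,v_3,v_5] = [v_3,v_5] − [v_2,v_5] + [v_2,v_3].
This gives a 12×8 integer matrix of rank 7; reducing to Smith normal form yields diagonal entries (1,1,1,1,1,1,1).

Now H_k = ker ∂_k / im ∂_{k+1}, so:

  H_0: rank C_0 − rank ∂_1 = 6 − 5 = 1, and the invariant factors of ∂_1 are all 1, so H_0 ≅ Z.
  H_1: rank ker ∂_1 − rank ∂_2 = (12 − 5) − 7 = 0, and the invariant factors of ∂_2 are all 1, so H_1 ≅ 0.
  H_2: rank ker ∂_2 − rank ∂_3 = (8 − 7) − 0 = 1, and there is no ∂_3, so H_2 ≅ Z.

H_0 ≅ Z,  H_1 = 0,  H_2 ≅ Z.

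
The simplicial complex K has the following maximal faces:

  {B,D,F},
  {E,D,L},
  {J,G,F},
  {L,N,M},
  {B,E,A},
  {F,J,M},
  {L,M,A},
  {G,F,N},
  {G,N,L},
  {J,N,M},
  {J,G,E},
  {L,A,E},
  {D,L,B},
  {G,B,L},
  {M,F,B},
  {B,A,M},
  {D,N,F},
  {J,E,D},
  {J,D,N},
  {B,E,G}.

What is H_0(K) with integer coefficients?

H_0 = Z.

Order the vertices as A < B < D < E < F < G < J < L < M < N. Listing each simplex with vertices in this order, K has dimension 2 with simplices:

  0-simplices (10): A, B, D, E, F, G, J, L, M, N
  1-simplices (30): AB, AE, AL, AM, BD, BE, BF, BG, BL, BM, DE, DF, DJ, DL, DN, EG, EJ, EL, FG, FJ, FM, FN, GJ, GL, GN, JM, JN, LM, LN, MN
  2-simplices (20): ABE, ABM, AEL, ALM, BDF, BDL, BEG, BFM, BGL, DEJ, DEL, DFN, DJN, EGJ, FGJ, FGN, FJM, GLN, JMN, LMN

so the chain groups are C_0 ≅ Z^10, C_1 ≅ Z^30, C_2 ≅ Z^20.

Boundary ∂_1: C_1 → C_0 is given by ∂[p,q] = [q] − [p].
The 10×30 boundary matrix has rank 9 and Smith normal form diag(1,1,1,1,1,1,1,1,1).

Boundary ∂_2: C_2 → C_1 acts by ∂[p,q,r] = [q,r] − [p,r] + [p,q]. For instance
  ∂DFN = FN − DN + DF,
  ∂FJM = JM − FM + FJ.
The resulting 30×20 matrix has rank 20, and its Smith normal form has invariant factors (1,1,1,1,1,1,1,1,1,1,1,1,1,1,1,1,1,1,1,2).

Now H_k = ker ∂_k / im ∂_{k+1}, so:

  H_0: rank C_0 − rank ∂_1 = 10 − 9 = 1, and the invariant factors of ∂_1 are all 1, so H_0 = Z.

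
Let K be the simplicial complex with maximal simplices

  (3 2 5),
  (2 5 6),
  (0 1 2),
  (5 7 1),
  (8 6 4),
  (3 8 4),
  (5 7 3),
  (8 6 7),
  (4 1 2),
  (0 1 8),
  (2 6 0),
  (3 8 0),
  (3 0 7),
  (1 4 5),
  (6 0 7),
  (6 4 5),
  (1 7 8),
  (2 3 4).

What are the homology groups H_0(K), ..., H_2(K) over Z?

Take the total order 0 < 1 < 2 < 3 < 4 < 5 < 6 < 7 < 8 on the vertex set. Then K (dimension 2) consists of the simplices:

  0-simplices (9): [0], [1], [2], [3], [4], [5], [6], [7], [8]
  1-simplices (27): (27 of them)
  2-simplices (18): [0,1,2], [0,1,8], [0,2,6], [0,3,7], [0,3,8], [0,6,7], [1,2,4], [1,4,5], [1,5,7], [1,7,8], [2,3,4], [2,3,5], [2,5,6], [3,4,8], [3,5,7], [4,5,6], [4,6,8], [6,7,8]

Hence C_0 ≅ Z^9, C_1 ≅ Z^27, C_2 ≅ Z^18.

Boundary ∂_1: C_1 → C_0 sends each edge [p,q] (with p < q) to q − p. For instance
  ∂[0,6] = [6] − [0].
The resulting 9×27 matrix has rank 8, and its Smith normal form has invariant factors (1,1,1,1,1,1,1,1).

∂_2: C_2 → C_1 maps a triangle to the signed sum of its edges. For instance
  ∂[0,6,7] = [6,7] − [0,7] + [0,6],
  ∂[1,4,5] = [4,5] − [1,5] + [1,4].
The 27×18 boundary matrix has rank 18 and Smith normal form diag(1,1,1,1,1,1,1,1,1,1,1,1,1,1,1,1,1,2).

Computing H_k = (kernel of ∂_k) / (image of ∂_{k+1}):

  H_0: rank C_0 − rank ∂_1 = 9 − 8 = 1, and the invariant factors of ∂_1 are all 1, so H_0 ≅ Z.
  H_1: rank ker ∂_1 − rank ∂_2 = (27 − 8) − 18 = 1, and ∂_2 has invariant factor 2 > 1, so H_1 ≅ Z ⊕ Z/2.
  H_2: rank ker ∂_2 − rank ∂_3 = (18 − 18) − 0 = 0, and there is no ∂_3, so H_2 ≅ 0.

(K is a triangulation of the Klein bottle.)

H_0 = Z,  H_1 = Z ⊕ Z/2,  H_2 = 0.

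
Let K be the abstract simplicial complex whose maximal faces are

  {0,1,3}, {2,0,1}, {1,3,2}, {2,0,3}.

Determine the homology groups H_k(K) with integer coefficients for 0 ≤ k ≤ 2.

H_0 = Z,  H_1 = 0,  H_2 = Z.

Fix the vertex order 0 < 1 < 2 < 3 and write every simplex with vertices in increasing order. Then dim K = 2 and the simplices of K are:

  0-simplices (4): [0], [1], [2], [3]
  1-simplices (6): [0,1], [0,2], [0,3], [1,2], [1,3], [2,3]
  2-simplices (4): [0,1,2], [0,1,3], [0,2,3], [1,2,3]

giving chain groups C_0 ≅ Z^4, C_1 ≅ Z^6, C_2 ≅ Z^4.

∂_1: C_1 → C_0 sends each edge [p,q] (with p < q) to q − p. For instance
  ∂[2,3] = [3] − [2].
The 4×6 boundary matrix has rank 3 and Smith normal form diag(1,1,1).

The boundary map ∂_2: C_2 → C_1 maps a triangle to the signed sum of its edges. For instance
  ∂[1,2,3] = [2,3] − [1,3] + [1,2],
  ∂[0,1,3] = [1,3] − [0,3] + [0,1].
This gives a 6×4 integer matrix of rank 3; reducing to Smith normal form yields diagonal entries (1,1,1).

Reading off H_k = ker ∂_k / im ∂_{k+1}:

  H_0: rank C_0 − rank ∂_1 = 4 − 3 = 1, and the invariant factors of ∂_1 are all 1, so H_0 ≅ Z.
  H_1: rank ker ∂_1 − rank ∂_2 = (6 − 3) − 3 = 0, and the invariant factors of ∂_2 are all 1, so H_1 ≅ 0.
  H_2: rank ker ∂_2 − rank ∂_3 = (4 − 3) − 0 = 1, and there is no ∂_3, so H_2 ≅ Z.

As a check, the Euler characteristic is 4 − 6 + 4 = 2, which agrees with 1 − 0 + 1 = 2.
(K is a triangulation of the 2-sphere S^2.)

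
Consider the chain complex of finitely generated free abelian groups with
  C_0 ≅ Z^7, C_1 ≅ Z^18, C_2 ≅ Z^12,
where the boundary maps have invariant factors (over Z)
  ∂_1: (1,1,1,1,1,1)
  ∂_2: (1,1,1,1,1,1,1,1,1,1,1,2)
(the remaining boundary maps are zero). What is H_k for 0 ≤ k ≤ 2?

H_0 ≅ Z,  H_1 ≅ Z/2Z,  H_2 = 0.

H_0: b_0 = 7 − 0 − 6 = 1; torsion from ∂_1 factors > 1: none. So H_0 ≅ Z.
H_1: b_1 = 18 − 6 − 12 = 0; torsion from ∂_2 factors > 1: [2]. So H_1 ≅ Z/2Z.
H_2: b_2 = 12 − 12 − 0 = 0; torsion from ∂_3 factors > 1: none. So H_2 ≅ 0.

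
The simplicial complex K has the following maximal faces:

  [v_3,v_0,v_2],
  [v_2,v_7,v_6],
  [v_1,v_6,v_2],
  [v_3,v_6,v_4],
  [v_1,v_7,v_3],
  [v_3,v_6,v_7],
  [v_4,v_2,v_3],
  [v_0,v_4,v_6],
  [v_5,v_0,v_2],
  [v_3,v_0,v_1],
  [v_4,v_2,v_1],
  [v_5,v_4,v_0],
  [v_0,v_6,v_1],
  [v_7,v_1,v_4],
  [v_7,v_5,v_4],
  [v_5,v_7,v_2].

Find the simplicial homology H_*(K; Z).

H_0 = Z,  H_1 = Z^2,  H_2 = Z.

Order the vertices as v_0 < v_1 < v_2 < v_3 < v_4 < v_5 < v_6 < v_7. Listing each simplex with vertices in this order, K has dimension 2 with simplices:

  0-simplices (8): [v_0], [v_1], [v_2], [v_3], [v_4], [v_5], [v_6], [v_7]
  1-simplices (24): (24 of them)
  2-simplices (16): (16 of them)

so the chain groups are C_0 ≅ Z^8, C_1 ≅ Z^24, C_2 ≅ Z^16.

The boundary map ∂_1: C_1 → C_0 maps an edge to its endpoints' difference, ∂[p,q] = q − p. For instance
  ∂[v_2,v_5] = [v_5] − [v_2].
The 8×24 boundary matrix has rank 7 and Smith normal form diag(1,1,1,1,1,1,1).

Boundary ∂_2: C_2 → C_1 maps a triangle to the signed sum of its edges. For instance
  ∂[v_1,v_2,v_4] = [v_2,v_4] − [v_1,v_4] + [v_1,v_2],
  ∂[v_3,v_4,v_6] = [v_4,v_6] − [v_3,v_6] + [v_3,v_4].
As a 24×16 matrix over Z this has rank 15, with invariant factors (1,1,1,1,1,1,1,1,1,1,1,1,1,1,1).

From H_k ≅ ker(∂_k) / im(∂_{k+1}) we obtain:

  H_0: rank C_0 − rank ∂_1 = 8 − 7 = 1, and the invariant factors of ∂_1 are all 1, so H_0 = Z.
  H_1: rank ker ∂_1 − rank ∂_2 = (24 − 7) − 15 = 2, and the invariant factors of ∂_2 are all 1, so H_1 = Z^2.
  H_2: rank ker ∂_2 − rank ∂_3 = (16 − 15) − 0 = 1, and there is no ∂_3, so H_2 = Z.

As a check, the Euler characteristic is 8 − 24 + 16 = 0, which agrees with 1 − 2 + 1 = 0.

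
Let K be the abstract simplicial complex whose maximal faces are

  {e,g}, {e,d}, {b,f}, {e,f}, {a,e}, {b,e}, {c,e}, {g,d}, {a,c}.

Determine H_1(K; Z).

Take the total order a < b < c < d < e < f < g on the vertex set. Then K (dimension 1) consists of the simplices:

  0-simplices (7): a, b, c, d, e, f, g
  1-simplices (9): ac, ae, be, bf, ce, de, dg, ef, eg

giving chain groups C_0 ≅ Z^7, C_1 ≅ Z^9.

∂_1: C_1 → C_0 maps an edge to its endpoints' difference, ∂[p,q] = q − p. For instance
  ∂ce = e − c.
This gives a 7×9 integer matrix of rank 6; reducing to Smith normal form yields diagonal entries (1,1,1,1,1,1).

Reading off H_k = ker ∂_k / im ∂_{k+1}:

  H_1: rank ker ∂_1 − rank ∂_2 = (9 − 6) − 0 = 3, and there is no ∂_2, so H_1 ≅ Z^3.

(K is a triangulation of a wedge of 3 circles.)

H_1 ≅ Z^3.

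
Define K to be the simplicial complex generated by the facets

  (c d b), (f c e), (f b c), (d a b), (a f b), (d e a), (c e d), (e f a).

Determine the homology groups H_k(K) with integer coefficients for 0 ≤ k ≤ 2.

H_0 = Z,  H_1 = 0,  H_2 = Z.

K has 6 vertices, 12 edges, 8 triangles.
rank ∂_0 = 0, rank ∂_1 = 5 ⇒ b_0 = 6 − 0 − 5 = 1; all invariant factors of ∂_1 are 1 so no torsion. So H_0 = Z.
rank ∂_1 = 5, rank ∂_2 = 7 ⇒ b_1 = 12 − 5 − 7 = 0; all invariant factors of ∂_2 are 1 so no torsion. So H_1 = 0.
rank ∂_2 = 7, rank ∂_3 = 0 ⇒ b_2 = 8 − 7 − 0 = 1. So H_2 = Z.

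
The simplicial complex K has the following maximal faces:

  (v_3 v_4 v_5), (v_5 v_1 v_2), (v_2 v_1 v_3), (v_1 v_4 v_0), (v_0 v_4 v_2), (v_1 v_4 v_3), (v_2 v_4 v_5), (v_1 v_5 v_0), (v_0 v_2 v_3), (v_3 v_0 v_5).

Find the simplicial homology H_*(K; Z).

H_0 = Z,  H_1 = Z/2,  H_2 = 0.

Take the total order v_0 < v_1 < v_2 < v_3 < v_4 < v_5 on the vertex set. Then K (dimension 2) consists of the simplices:

  0-simplices (6): [v_0], [v_1], [v_2], [v_3], [v_4], [v_5]
  1-simplices (15): (15 of them)
  2-simplices (10): [v_0,v_1,v_4], [v_0,v_1,v_5], [v_0,v_2,v_3], [v_0,v_2,v_4], [v_0,v_3,v_5], [v_1,v_2,v_3], [v_1,v_2,v_5], [v_1,v_3,v_4], [v_2,v_4,v_5], [v_3,v_4,v_5]

giving chain groups C_0 ≅ Z^6, C_1 ≅ Z^15, C_2 ≅ Z^10.

∂_1: C_1 → C_0 sends each edge [p,q] (with p < q) to q − p. For instance
  ∂[v_1,v_5] = [v_5] − [v_1].
As a 6×15 matrix over Z this has rank 5, with invariant factors (1,1,1,1,1).

∂_2: C_2 → C_1 acts by ∂[p,q,r] = [q,r] − [p,r] + [p,q]. For instance
  ∂[v_2,v_4,v_5] = [v_4,v_5] − [v_2,v_5] + [v_2,v_4],
  ∂[v_0,v_2,v_4] = [v_2,v_4] − [v_0,v_4] + [v_0,v_2].
The resulting 15×10 matrix has rank 10, and its Smith normal form has invariant factors (1,1,1,1,1,1,1,1,1,2).

Computing H_k = (kernel of ∂_k) / (image of ∂_{k+1}):

  H_0: rank C_0 − rank ∂_1 = 6 − 5 = 1, and the invariant factors of ∂_1 are all 1, so H_0 ≅ Z.
  H_1: rank ker ∂_1 − rank ∂_2 = (15 − 5) − 10 = 0, and ∂_2 has invariant factor 2 > 1, so H_1 ≅ Z/2.
  H_2: rank ker ∂_2 − rank ∂_3 = (10 − 10) − 0 = 0, and there is no ∂_3, so H_2 ≅ 0.

(K is a triangulation of the real projective plane RP^2.)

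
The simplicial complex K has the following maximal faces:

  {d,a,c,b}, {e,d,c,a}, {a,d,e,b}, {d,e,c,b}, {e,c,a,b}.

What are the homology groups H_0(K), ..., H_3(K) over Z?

H_0 ≅ Z,  H_1 = 0,  H_2 = 0,  H_3 ≅ Z.

K has 5 vertices, 10 edges, 10 triangles, 5 3-simplices.
rank ∂_0 = 0, rank ∂_1 = 4 ⇒ b_0 = 5 − 0 − 4 = 1; all invariant factors of ∂_1 are 1 so no torsion. So H_0 = Z.
rank ∂_1 = 4, rank ∂_2 = 6 ⇒ b_1 = 10 − 4 − 6 = 0; all invariant factors of ∂_2 are 1 so no torsion. So H_1 = 0.
rank ∂_2 = 6, rank ∂_3 = 4 ⇒ b_2 = 10 − 6 − 4 = 0; all invariant factors of ∂_3 are 1 so no torsion. So H_2 = 0.
rank ∂_3 = 4, rank ∂_4 = 0 ⇒ b_3 = 5 − 4 − 0 = 1. So H_3 = Z.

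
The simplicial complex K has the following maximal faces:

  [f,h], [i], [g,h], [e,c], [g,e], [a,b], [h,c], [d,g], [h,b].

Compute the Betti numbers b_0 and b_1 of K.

Take the total order a < b < c < d < e < f < g < h < i on the vertex set. Then K (dimension 1) consists of the simplices:

  0-simplices (9): a, b, c, d, e, f, g, h, i
  1-simplices (8): ab, bh, ce, ch, dg, eg, fh, gh

giving chain groups C_0 ≅ Z^9, C_1 ≅ Z^8.

∂_1: C_1 → C_0 maps an edge to its endpoints' difference, ∂[p,q] = q − p.
The resulting 9×8 matrix has rank 7, and its Smith normal form has invariant factors (1,1,1,1,1,1,1).

From H_k ≅ ker(∂_k) / im(∂_{k+1}) we obtain:

  H_0: rank C_0 − rank ∂_1 = 9 − 7 = 2, and the invariant factors of ∂_1 are all 1, so H_0 = Z^2.
  H_1: rank ker ∂_1 − rank ∂_2 = (8 − 7) − 0 = 1, and there is no ∂_2, so H_1 = Z.

Hence the Betti numbers are b_0 = 2, b_1 = 1.

b_0 = 2, b_1 = 1.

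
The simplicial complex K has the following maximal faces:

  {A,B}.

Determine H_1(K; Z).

H_1 ≅ 0.

K has 2 vertices, 1 edge.
rank ∂_1 = 1, rank ∂_2 = 0 ⇒ b_1 = 1 − 1 − 0 = 0. So H_1 ≅ 0.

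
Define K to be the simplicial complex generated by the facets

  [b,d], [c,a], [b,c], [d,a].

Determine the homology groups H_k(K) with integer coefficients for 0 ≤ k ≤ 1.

We work with the vertex ordering a < b < c < d. The simplices of K, each written with vertices in increasing order, are:

  0-simplices (4): a, b, c, d
  1-simplices (4): ac, ad, bc, bd

Hence C_0 ≅ Z^4, C_1 ≅ Z^4.

Boundary ∂_1: C_1 → C_0 sends each edge [p,q] (with p < q) to q − p.
This gives a 4×4 integer matrix of rank 3; reducing to Smith normal form yields diagonal entries (1,1,1).

Now H_k = ker ∂_k / im ∂_{k+1}, so:

  H_0: rank C_0 − rank ∂_1 = 4 − 3 = 1, and the invariant factors of ∂_1 are all 1, so H_0 = Z.
  H_1: rank ker ∂_1 − rank ∂_2 = (4 − 3) − 0 = 1, and there is no ∂_2, so H_1 = Z.

(K is a triangulation of the circle S^1.)

H_0 = Z,  H_1 = Z.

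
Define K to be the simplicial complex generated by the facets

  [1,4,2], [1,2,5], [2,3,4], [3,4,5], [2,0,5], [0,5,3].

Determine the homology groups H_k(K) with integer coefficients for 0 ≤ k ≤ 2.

Order the vertices as 0 < 1 < 2 < 3 < 4 < 5. Listing each simplex with vertices in this order, K has dimension 2 with simplices:

  0-simplices (6): [0], [1], [2], [3], [4], [5]
  1-simplices (12): [0,2], [0,3], [0,5], [1,2], [1,4], [1,5], [2,3], [2,4], [2,5], [3,4], [3,5], [4,5]
  2-simplices (6): [0,2,5], [0,3,5], [1,2,4], [1,2,5], [2,3,4], [3,4,5]

Hence C_0 ≅ Z^6, C_1 ≅ Z^12, C_2 ≅ Z^6.

The boundary map ∂_1: C_1 → C_0 sends each edge [p,q] (with p < q) to q − p. For instance
  ∂[1,4] = [4] − [1].
The resulting 6×12 matrix has rank 5, and its Smith normal form has invariant factors (1,1,1,1,1).

Boundary ∂_2: C_2 → C_1 maps a triangle to the signed sum of its edges. For instance
  ∂[3,4,5] = [4,5] − [3,5] + [3,4],
  ∂[2,3,4] = [3,4] − [2,4] + [2,3].
As a 12×6 matrix over Z this has rank 6, with invariant factors (1,1,1,1,1,1).

Reading off H_k = ker ∂_k / im ∂_{k+1}:

  H_0: rank C_0 − rank ∂_1 = 6 − 5 = 1, and the invariant factors of ∂_1 are all 1, so H_0 = Z.
  H_1: rank ker ∂_1 − rank ∂_2 = (12 − 5) − 6 = 1, and the invariant factors of ∂_2 are all 1, so H_1 = Z.
  H_2: rank ker ∂_2 − rank ∂_3 = (6 − 6) − 0 = 0, and there is no ∂_3, so H_2 = 0.

As a check, the Euler characteristic is 6 − 12 + 6 = 0, which agrees with 1 − 1 + 0 = 0.

H_0 = Z,  H_1 = Z,  H_2 = 0.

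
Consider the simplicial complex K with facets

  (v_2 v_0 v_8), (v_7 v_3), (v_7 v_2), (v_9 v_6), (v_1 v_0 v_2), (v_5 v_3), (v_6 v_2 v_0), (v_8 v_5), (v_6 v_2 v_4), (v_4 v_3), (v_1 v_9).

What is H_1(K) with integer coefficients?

Fix the vertex order v_0 < v_1 < v_2 < v_3 < v_4 < v_5 < v_6 < v_7 < v_8 < v_9 and write every simplex with vertices in increasing order. Then dim K = 2 and the simplices of K are:

  0-simplices (10): [v_0], [v_1], [v_2], [v_3], [v_4], [v_5], [v_6], [v_7], [v_8], [v_9]
  1-simplices (16): (16 of them)
  2-simplices (4): [v_0,v_1,v_2], [v_0,v_2,v_6], [v_0,v_2,v_8], [v_2,v_4,v_6]

so the chain groups are C_0 ≅ Z^10, C_1 ≅ Z^16, C_2 ≅ Z^4.

∂_1: C_1 → C_0 sends each edge [p,q] (with p < q) to q − p.
As a 10×16 matrix over Z this has rank 9, with invariant factors (1,1,1,1,1,1,1,1,1).

The boundary map ∂_2: C_2 → C_1 acts by ∂[p,q,r] = [q,r] − [p,r] + [p,q]. For instance
  ∂[v_0,v_2,v_8] = [v_2,v_8] − [v_0,v_8] + [v_0,v_2],
  ∂[v_0,v_1,v_2] = [v_1,v_2] − [v_0,v_2] + [v_0,v_1].
The resulting 16×4 matrix has rank 4, and its Smith normal form has invariant factors (1,1,1,1).

Now H_k = ker ∂_k / im ∂_{k+1}, so:

  H_1: rank ker ∂_1 − rank ∂_2 = (16 − 9) − 4 = 3, and the invariant factors of ∂_2 are all 1, so H_1 ≅ Z^3.

H_1 ≅ Z^3.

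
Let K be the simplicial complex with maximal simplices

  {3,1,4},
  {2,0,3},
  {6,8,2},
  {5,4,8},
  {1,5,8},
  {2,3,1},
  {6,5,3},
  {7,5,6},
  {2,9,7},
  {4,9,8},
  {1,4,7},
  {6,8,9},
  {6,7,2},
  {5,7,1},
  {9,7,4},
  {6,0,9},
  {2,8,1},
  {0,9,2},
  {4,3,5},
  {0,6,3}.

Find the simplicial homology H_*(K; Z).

H_0 = Z,  H_1 = Z ⊕ Z/2,  H_2 = 0.

Take the total order 0 < 1 < 2 < 3 < 4 < 5 < 6 < 7 < 8 < 9 on the vertex set. Then K (dimension 2) consists of the simplices:

  0-simplices (10): [0], [1], [2], [3], [4], [5], [6], [7], [8], [9]
  1-simplices (30): (30 of them)
  2-simplices (20): (20 of them)

so the chain groups are C_0 ≅ Z^10, C_1 ≅ Z^30, C_2 ≅ Z^20.

The boundary map ∂_1: C_1 → C_0 sends each edge [p,q] (with p < q) to q − p.
This gives a 10×30 integer matrix of rank 9; reducing to Smith normal form yields diagonal entries (1,1,1,1,1,1,1,1,1).

∂_2: C_2 → C_1 acts by ∂[p,q,r] = [q,r] − [p,r] + [p,q]. For instance
  ∂[0,2,9] = [2,9] − [0,9] + [0,2],
  ∂[4,8,9] = [8,9] − [4,9] + [4,8].
The resulting 30×20 matrix has rank 20, and its Smith normal form has invariant factors (1,1,1,1,1,1,1,1,1,1,1,1,1,1,1,1,1,1,1,2).

Reading off H_k = ker ∂_k / im ∂_{k+1}:

  H_0: rank C_0 − rank ∂_1 = 10 − 9 = 1, and the invariant factors of ∂_1 are all 1, so H_0 ≅ Z.
  H_1: rank ker ∂_1 − rank ∂_2 = (30 − 9) − 20 = 1, and ∂_2 has invariant factor 2 > 1, so H_1 ≅ Z ⊕ Z/2.
  H_2: rank ker ∂_2 − rank ∂_3 = (20 − 20) − 0 = 0, and there is no ∂_3, so H_2 ≅ 0.

(K is a triangulation of the Klein bottle.)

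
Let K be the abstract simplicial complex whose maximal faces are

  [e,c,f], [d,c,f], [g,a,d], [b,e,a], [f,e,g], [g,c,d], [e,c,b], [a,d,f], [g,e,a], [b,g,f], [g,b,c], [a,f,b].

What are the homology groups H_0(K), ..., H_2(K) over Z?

H_0 ≅ Z,  H_1 ≅ Z/2Z,  H_2 = 0.

Order the vertices as a < b < c < d < e < f < g. Listing each simplex with vertices in this order, K has dimension 2 with simplices:

  0-simplices (7): a, b, c, d, e, f, g
  1-simplices (18): ab, ad, ae, af, ag, bc, be, bf, bg, cd, ce, cf, cg, df, dg, ef, eg, fg
  2-simplices (12): abe, abf, adf, adg, aeg, bce, bcg, bfg, cdf, cdg, cef, efg

so the chain groups are C_0 ≅ Z^7, C_1 ≅ Z^18, C_2 ≅ Z^12.

∂_1: C_1 → C_0 is given by ∂[p,q] = [q] − [p].
The resulting 7×18 matrix has rank 6, and its Smith normal form has invariant factors (1,1,1,1,1,1).

The boundary map ∂_2: C_2 → C_1 maps a triangle to the signed sum of its edges. For instance
  ∂bcg = cg − bg + bc,
  ∂cef = ef − cf + ce.
The 18×12 boundary matrix has rank 12 and Smith normal form diag(1,1,1,1,1,1,1,1,1,1,1,2).

From H_k ≅ ker(∂_k) / im(∂_{k+1}) we obtain:

  H_0: rank C_0 − rank ∂_1 = 7 − 6 = 1, and the invariant factors of ∂_1 are all 1, so H_0 ≅ Z.
  H_1: rank ker ∂_1 − rank ∂_2 = (18 − 6) − 12 = 0, and ∂_2 has invariant factor 2 > 1, so H_1 ≅ Z/2Z.
  H_2: rank ker ∂_2 − rank ∂_3 = (12 − 12) − 0 = 0, and there is no ∂_3, so H_2 ≅ 0.

(K is a triangulation of the real projective plane RP^2.)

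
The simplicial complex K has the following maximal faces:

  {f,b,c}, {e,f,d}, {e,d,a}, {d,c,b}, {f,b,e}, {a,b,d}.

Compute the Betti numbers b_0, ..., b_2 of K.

Fix the vertex order a < b < c < d < e < f and write every simplex with vertices in increasing order. Then dim K = 2 and the simplices of K are:

  0-simplices (6): a, b, c, d, e, f
  1-simplices (12): ab, ad, ae, bc, bd, be, bf, cd, cf, de, df, ef
  2-simplices (6): abd, ade, bcd, bcf, bef, def

Hence C_0 ≅ Z^6, C_1 ≅ Z^12, C_2 ≅ Z^6.

∂_1: C_1 → C_0 is given by ∂[p,q] = [q] − [p]. For instance
  ∂cf = f − c.
The 6×12 boundary matrix has rank 5 and Smith normal form diag(1,1,1,1,1).

The boundary map ∂_2: C_2 → C_1 sends each 2-simplex [p,q,r] to [q,r] − [p,r] + [p,q]. For instance
  ∂ade = de − ae + ad,
  ∂bcd = cd − bd + bc.
As a 12×6 matrix over Z this has rank 6, with invariant factors (1,1,1,1,1,1).

From H_k ≅ ker(∂_k) / im(∂_{k+1}) we obtain:

  H_0: rank C_0 − rank ∂_1 = 6 − 5 = 1, and the invariant factors of ∂_1 are all 1, so H_0 = Z.
  H_1: rank ker ∂_1 − rank ∂_2 = (12 − 5) − 6 = 1, and the invariant factors of ∂_2 are all 1, so H_1 = Z.
  H_2: rank ker ∂_2 − rank ∂_3 = (6 − 6) − 0 = 0, and there is no ∂_3, so H_2 = 0.

As a check, the Euler characteristic is 6 − 12 + 6 = 0, which agrees with 1 − 1 + 0 = 0.
(K is a triangulation of the cylinder S^1 x I.)

Hence the Betti numbers are b_0 = 1, b_1 = 1, b_2 = 0.

b_0 = 1, b_1 = 1, b_2 = 0.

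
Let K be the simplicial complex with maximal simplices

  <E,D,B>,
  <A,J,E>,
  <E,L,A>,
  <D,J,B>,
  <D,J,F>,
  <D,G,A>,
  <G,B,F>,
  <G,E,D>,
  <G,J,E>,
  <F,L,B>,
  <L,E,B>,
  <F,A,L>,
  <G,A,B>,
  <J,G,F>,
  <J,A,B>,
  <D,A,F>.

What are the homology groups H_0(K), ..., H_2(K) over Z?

H_0 = Z,  H_1 = Z^2,  H_2 = Z.

Fix the vertex order A < B < D < E < F < G < J < L and write every simplex with vertices in increasing order. Then dim K = 2 and the simplices of K are:

  0-simplices (8): A, B, D, E, F, G, J, L
  1-simplices (24): AB, AD, AE, AF, AG, AJ, AL, BD, BE, BF, BG, BJ, BL, DE, DF, DG, DJ, EG, EJ, EL, FG, FJ, FL, GJ
  2-simplices (16): ABG, ABJ, ADF, ADG, AEJ, AEL, AFL, BDE, BDJ, BEL, BFG, BFL, DEG, DFJ, EGJ, FGJ

Hence C_0 ≅ Z^8, C_1 ≅ Z^24, C_2 ≅ Z^16.

The boundary map ∂_1: C_1 → C_0 sends each edge [p,q] (with p < q) to q − p. For instance
  ∂BD = D − B.
As a 8×24 matrix over Z this has rank 7, with invariant factors (1,1,1,1,1,1,1).

∂_2: C_2 → C_1 maps a triangle to the signed sum of its edges. For instance
  ∂BFG = FG − BG + BF,
  ∂ABG = BG − AG + AB.
As a 24×16 matrix over Z this has rank 15, with invariant factors (1,1,1,1,1,1,1,1,1,1,1,1,1,1,1).

From H_k ≅ ker(∂_k) / im(∂_{k+1}) we obtain:

  H_0: rank C_0 − rank ∂_1 = 8 − 7 = 1, and the invariant factors of ∂_1 are all 1, so H_0 ≅ Z.
  H_1: rank ker ∂_1 − rank ∂_2 = (24 − 7) − 15 = 2, and the invariant factors of ∂_2 are all 1, so H_1 ≅ Z^2.
  H_2: rank ker ∂_2 − rank ∂_3 = (16 − 15) − 0 = 1, and there is no ∂_3, so H_2 ≅ Z.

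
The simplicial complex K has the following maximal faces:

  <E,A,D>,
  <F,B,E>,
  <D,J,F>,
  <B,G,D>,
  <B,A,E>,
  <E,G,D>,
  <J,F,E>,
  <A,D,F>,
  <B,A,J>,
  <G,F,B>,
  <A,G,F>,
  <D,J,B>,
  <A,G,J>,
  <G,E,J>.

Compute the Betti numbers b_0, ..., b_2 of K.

b_0 = 1, b_1 = 2, b_2 = 1.

Take the total order A < B < D < E < F < G < J on the vertex set. Then K (dimension 2) consists of the simplices:

  0-simplices (7): A, B, D, E, F, G, J
  1-simplices (21): AB, AD, AE, AF, AG, AJ, BD, BE, BF, BG, BJ, DE, DF, DG, DJ, EF, EG, EJ, FG, FJ, GJ
  2-simplices (14): ABE, ABJ, ADE, ADF, AFG, AGJ, BDG, BDJ, BEF, BFG, DEG, DFJ, EFJ, EGJ

giving chain groups C_0 ≅ Z^7, C_1 ≅ Z^21, C_2 ≅ Z^14.

Boundary ∂_1: C_1 → C_0 maps an edge to its endpoints' difference, ∂[p,q] = q − p. For instance
  ∂DJ = J − D.
The resulting 7×21 matrix has rank 6, and its Smith normal form has invariant factors (1,1,1,1,1,1).

∂_2: C_2 → C_1 sends each 2-simplex [p,q,r] to [q,r] − [p,r] + [p,q]. For instance
  ∂DEG = EG − DG + DE,
  ∂BEF = EF − BF + BE.
As a 21×14 matrix over Z this has rank 13, with invariant factors (1,1,1,1,1,1,1,1,1,1,1,1,1).

Now H_k = ker ∂_k / im ∂_{k+1}, so:

  H_0: rank C_0 − rank ∂_1 = 7 − 6 = 1, and the invariant factors of ∂_1 are all 1, so H_0 = Z.
  H_1: rank ker ∂_1 − rank ∂_2 = (21 − 6) − 13 = 2, and the invariant factors of ∂_2 are all 1, so H_1 = Z^2.
  H_2: rank ker ∂_2 − rank ∂_3 = (14 − 13) − 0 = 1, and there is no ∂_3, so H_2 = Z.

Hence the Betti numbers are b_0 = 1, b_1 = 2, b_2 = 1.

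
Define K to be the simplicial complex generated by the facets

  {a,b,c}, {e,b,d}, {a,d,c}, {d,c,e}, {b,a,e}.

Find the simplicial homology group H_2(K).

H_2 = 0.

Take the total order a < b < c < d < e on the vertex set. Then K (dimension 2) consists of the simplices:

  0-simplices (5): a, b, c, d, e
  1-simplices (10): ab, ac, ad, ae, bc, bd, be, cd, ce, de
  2-simplices (5): abc, abe, acd, bde, cde

so the chain groups are C_0 ≅ Z^5, C_1 ≅ Z^10, C_2 ≅ Z^5.

Boundary ∂_1: C_1 → C_0 is given by ∂[p,q] = [q] − [p]. For instance
  ∂ce = e − c.
The 5×10 boundary matrix has rank 4 and Smith normal form diag(1,1,1,1).

Boundary ∂_2: C_2 → C_1 acts by ∂[p,q,r] = [q,r] − [p,r] + [p,q]. For instance
  ∂acd = cd − ad + ac,
  ∂bde = de − be + bd.
The resulting 10×5 matrix has rank 5, and its Smith normal form has invariant factors (1,1,1,1,1).

From H_k ≅ ker(∂_k) / im(∂_{k+1}) we obtain:

  H_2: rank ker ∂_2 − rank ∂_3 = (5 − 5) − 0 = 0, and there is no ∂_3, so H_2 = 0.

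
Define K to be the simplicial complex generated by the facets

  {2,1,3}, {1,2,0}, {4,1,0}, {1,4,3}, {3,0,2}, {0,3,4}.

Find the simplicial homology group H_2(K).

Order the vertices as 0 < 1 < 2 < 3 < 4. Listing each simplex with vertices in this order, K has dimension 2 with simplices:

  0-simplices (5): [0], [1], [2], [3], [4]
  1-simplices (9): [0,1], [0,2], [0,3], [0,4], [1,2], [1,3], [1,4], [2,3], [3,4]
  2-simplices (6): [0,1,2], [0,1,4], [0,2,3], [0,3,4], [1,2,3], [1,3,4]

so the chain groups are C_0 ≅ Z^5, C_1 ≅ Z^9, C_2 ≅ Z^6.

∂_1: C_1 → C_0 is given by ∂[p,q] = [q] − [p]. For instance
  ∂[2,3] = [3] − [2].
This gives a 5×9 integer matrix of rank 4; reducing to Smith normal form yields diagonal entries (1,1,1,1).

Boundary ∂_2: C_2 → C_1 maps a triangle to the signed sum of its edges. For instance
  ∂[0,2,3] = [2,3] − [0,3] + [0,2],
  ∂[0,1,2] = [1,2] − [0,2] + [0,1].
The 9×6 boundary matrix has rank 5 and Smith normal form diag(1,1,1,1,1).

Reading off H_k = ker ∂_k / im ∂_{k+1}:

  H_2: rank ker ∂_2 − rank ∂_3 = (6 − 5) − 0 = 1, and there is no ∂_3, so H_2 = Z.

(K is a triangulation of the 2-sphere S^2.)

H_2 = Z.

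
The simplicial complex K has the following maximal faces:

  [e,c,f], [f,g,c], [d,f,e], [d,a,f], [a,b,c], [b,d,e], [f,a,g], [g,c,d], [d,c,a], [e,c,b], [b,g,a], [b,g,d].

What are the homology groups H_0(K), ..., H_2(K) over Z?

Fix the vertex order a < b < c < d < e < f < g and write every simplex with vertices in increasing order. Then dim K = 2 and the simplices of K are:

  0-simplices (7): a, b, c, d, e, f, g
  1-simplices (18): ab, ac, ad, af, ag, bc, bd, be, bg, cd, ce, cf, cg, de, df, dg, ef, fg
  2-simplices (12): abc, abg, acd, adf, afg, bce, bde, bdg, cdg, cef, cfg, def

giving chain groups C_0 ≅ Z^7, C_1 ≅ Z^18, C_2 ≅ Z^12.

The boundary map ∂_1: C_1 → C_0 maps an edge to its endpoints' difference, ∂[p,q] = q − p. For instance
  ∂bc = c − b.
As a 7×18 matrix over Z this has rank 6, with invariant factors (1,1,1,1,1,1).

∂_2: C_2 → C_1 maps a triangle to the signed sum of its edges. For instance
  ∂acd = cd − ad + ac,
  ∂def = ef − df + de.
This gives a 18×12 integer matrix of rank 12; reducing to Smith normal form yields diagonal entries (1,1,1,1,1,1,1,1,1,1,1,2).

From H_k ≅ ker(∂_k) / im(∂_{k+1}) we obtain:

  H_0: rank C_0 − rank ∂_1 = 7 − 6 = 1, and the invariant factors of ∂_1 are all 1, so H_0 = Z.
  H_1: rank ker ∂_1 − rank ∂_2 = (18 − 6) − 12 = 0, and ∂_2 has invariant factor 2 > 1, so H_1 = Z/2.
  H_2: rank ker ∂_2 − rank ∂_3 = (12 − 12) − 0 = 0, and there is no ∂_3, so H_2 = 0.

As a check, the Euler characteristic is 7 − 18 + 12 = 1, which agrees with 1 − 0 + 0 = 1.

H_0 = Z,  H_1 = Z/2,  H_2 = 0.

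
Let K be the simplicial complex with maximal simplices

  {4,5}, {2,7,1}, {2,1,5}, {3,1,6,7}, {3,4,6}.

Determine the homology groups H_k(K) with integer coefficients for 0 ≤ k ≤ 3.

H_0 = Z,  H_1 = Z,  H_2 = 0,  H_3 = 0.

We work with the vertex ordering 1 < 2 < 3 < 4 < 5 < 6 < 7. The simplices of K, each written with vertices in increasing order, are:

  0-simplices (7): [1], [2], [3], [4], [5], [6], [7]
  1-simplices (13): [1,2], [1,3], [1,5], [1,6], [1,7], [2,5], [2,7], [3,4], [3,6], [3,7], [4,5], [4,6], [6,7]
  2-simplices (7): [1,2,5], [1,2,7], [1,3,6], [1,3,7], [1,6,7], [3,4,6], [3,6,7]
  3-simplices (1): [1,3,6,7]

giving chain groups C_0 ≅ Z^7, C_1 ≅ Z^13, C_2 ≅ Z^7, C_3 ≅ Z^1.

∂_1: C_1 → C_0 is given by ∂[p,q] = [q] − [p].
As a 7×13 matrix over Z this has rank 6, with invariant factors (1,1,1,1,1,1).

∂_2: C_2 → C_1 sends each 2-simplex [p,q,r] to [q,r] − [p,r] + [p,q]. For instance
  ∂[1,6,7] = [6,7] − [1,7] + [1,6],
  ∂[3,6,7] = [6,7] − [3,7] + [3,6].
As a 13×7 matrix over Z this has rank 6, with invariant factors (1,1,1,1,1,1).

The boundary map ∂_3: C_3 → C_2 sends each 3-simplex σ to the alternating sum Σ_i (−1)^i (σ with its i-th vertex removed). For instance
  ∂[1,3,6,7] = [3,6,7] − [1,6,7] + [1,3,7] − [1,3,6].
The resulting 7×1 matrix has rank 1, and its Smith normal form has invariant factors (1).

Reading off H_k = ker ∂_k / im ∂_{k+1}:

  H_0: rank C_0 − rank ∂_1 = 7 − 6 = 1, and the invariant factors of ∂_1 are all 1, so H_0 ≅ Z.
  H_1: rank ker ∂_1 − rank ∂_2 = (13 − 6) − 6 = 1, and the invariant factors of ∂_2 are all 1, so H_1 ≅ Z.
  H_2: rank ker ∂_2 − rank ∂_3 = (7 − 6) − 1 = 0, and the invariant factors of ∂_3 are all 1, so H_2 ≅ 0.
  H_3: rank ker ∂_3 − rank ∂_4 = (1 − 1) − 0 = 0, and there is no ∂_4, so H_3 ≅ 0.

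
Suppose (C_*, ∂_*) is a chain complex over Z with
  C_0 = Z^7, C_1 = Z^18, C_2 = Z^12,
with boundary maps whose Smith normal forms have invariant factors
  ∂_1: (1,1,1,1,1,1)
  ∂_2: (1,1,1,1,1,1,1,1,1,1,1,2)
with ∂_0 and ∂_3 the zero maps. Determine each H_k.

H_0 = Z,  H_1 = Z/2Z,  H_2 = 0.

H_0: b_0 = 7 − 0 − 6 = 1; torsion from ∂_1 factors > 1: none. So H_0 = Z.
H_1: b_1 = 18 − 6 − 12 = 0; torsion from ∂_2 factors > 1: [2]. So H_1 = Z/2Z.
H_2: b_2 = 12 − 12 − 0 = 0; torsion from ∂_3 factors > 1: none. So H_2 = 0.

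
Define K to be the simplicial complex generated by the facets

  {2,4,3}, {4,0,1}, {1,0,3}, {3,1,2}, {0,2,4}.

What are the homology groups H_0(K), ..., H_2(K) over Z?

H_0 = Z,  H_1 = Z,  H_2 = 0.

We work with the vertex ordering 0 < 1 < 2 < 3 < 4. The simplices of K, each written with vertices in increasing order, are:

  0-simplices (5): [0], [1], [2], [3], [4]
  1-simplices (10): [0,1], [0,2], [0,3], [0,4], [1,2], [1,3], [1,4], [2,3], [2,4], [3,4]
  2-simplices (5): [0,1,3], [0,1,4], [0,2,4], [1,2,3], [2,3,4]

giving chain groups C_0 ≅ Z^5, C_1 ≅ Z^10, C_2 ≅ Z^5.

Boundary ∂_1: C_1 → C_0 maps an edge to its endpoints' difference, ∂[p,q] = q − p.
The resulting 5×10 matrix has rank 4, and its Smith normal form has invariant factors (1,1,1,1).

The boundary map ∂_2: C_2 → C_1 sends each 2-simplex [p,q,r] to [q,r] − [p,r] + [p,q]. For instance
  ∂[0,2,4] = [2,4] − [0,4] + [0,2],
  ∂[0,1,4] = [1,4] − [0,4] + [0,1].
The 10×5 boundary matrix has rank 5 and Smith normal form diag(1,1,1,1,1).

Computing H_k = (kernel of ∂_k) / (image of ∂_{k+1}):

  H_0: rank C_0 − rank ∂_1 = 5 − 4 = 1, and the invariant factors of ∂_1 are all 1, so H_0 = Z.
  H_1: rank ker ∂_1 − rank ∂_2 = (10 − 4) − 5 = 1, and the invariant factors of ∂_2 are all 1, so H_1 = Z.
  H_2: rank ker ∂_2 − rank ∂_3 = (5 − 5) − 0 = 0, and there is no ∂_3, so H_2 = 0.

(K is a triangulation of the Möbius band.)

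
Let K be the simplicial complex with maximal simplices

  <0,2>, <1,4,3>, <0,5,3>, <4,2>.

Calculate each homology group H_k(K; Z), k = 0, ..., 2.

K has 6 vertices, 8 edges, 2 triangles.
rank ∂_0 = 0, rank ∂_1 = 5 ⇒ b_0 = 6 − 0 − 5 = 1; all invariant factors of ∂_1 are 1 so no torsion. So H_0 = Z.
rank ∂_1 = 5, rank ∂_2 = 2 ⇒ b_1 = 8 − 5 − 2 = 1; all invariant factors of ∂_2 are 1 so no torsion. So H_1 = Z.
rank ∂_2 = 2, rank ∂_3 = 0 ⇒ b_2 = 2 − 2 − 0 = 0. So H_2 = 0.

H_0 ≅ Z,  H_1 ≅ Z,  H_2 = 0.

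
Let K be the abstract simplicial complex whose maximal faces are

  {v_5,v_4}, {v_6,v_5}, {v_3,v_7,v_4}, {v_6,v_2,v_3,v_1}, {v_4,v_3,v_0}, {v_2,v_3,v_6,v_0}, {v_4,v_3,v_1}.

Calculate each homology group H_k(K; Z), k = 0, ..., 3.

H_0 = Z,  H_1 = Z,  H_2 = 0,  H_3 = 0.

K has 8 vertices, 16 edges, 10 triangles, 2 3-simplices.
rank ∂_0 = 0, rank ∂_1 = 7 ⇒ b_0 = 8 − 0 − 7 = 1; all invariant factors of ∂_1 are 1 so no torsion. So H_0 ≅ Z.
rank ∂_1 = 7, rank ∂_2 = 8 ⇒ b_1 = 16 − 7 − 8 = 1; all invariant factors of ∂_2 are 1 so no torsion. So H_1 ≅ Z.
rank ∂_2 = 8, rank ∂_3 = 2 ⇒ b_2 = 10 − 8 − 2 = 0; all invariant factors of ∂_3 are 1 so no torsion. So H_2 ≅ 0.
rank ∂_3 = 2, rank ∂_4 = 0 ⇒ b_3 = 2 − 2 − 0 = 0. So H_3 ≅ 0.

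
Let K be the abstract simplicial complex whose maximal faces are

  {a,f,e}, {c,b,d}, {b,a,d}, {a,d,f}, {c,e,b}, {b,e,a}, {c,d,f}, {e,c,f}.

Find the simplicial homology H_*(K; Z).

H_0 = Z,  H_1 = 0,  H_2 = Z.

Fix the vertex order a < b < c < d < e < f and write every simplex with vertices in increasing order. Then dim K = 2 and the simplices of K are:

  0-simplices (6): a, b, c, d, e, f
  1-simplices (12): ab, ad, ae, af, bc, bd, be, cd, ce, cf, df, ef
  2-simplices (8): abd, abe, adf, aef, bcd, bce, cdf, cef

giving chain groups C_0 ≅ Z^6, C_1 ≅ Z^12, C_2 ≅ Z^8.

The boundary map ∂_1: C_1 → C_0 is given by ∂[p,q] = [q] − [p]. For instance
  ∂be = e − b.
As a 6×12 matrix over Z this has rank 5, with invariant factors (1,1,1,1,1).

The boundary map ∂_2: C_2 → C_1 sends each 2-simplex [p,q,r] to [q,r] − [p,r] + [p,q]. For instance
  ∂aef = ef − af + ae,
  ∂adf = df − af + ad.
The resulting 12×8 matrix has rank 7, and its Smith normal form has invariant factors (1,1,1,1,1,1,1).

Reading off H_k = ker ∂_k / im ∂_{k+1}:

  H_0: rank C_0 − rank ∂_1 = 6 − 5 = 1, and the invariant factors of ∂_1 are all 1, so H_0 = Z.
  H_1: rank ker ∂_1 − rank ∂_2 = (12 − 5) − 7 = 0, and the invariant factors of ∂_2 are all 1, so H_1 = 0.
  H_2: rank ker ∂_2 − rank ∂_3 = (8 − 7) − 0 = 1, and there is no ∂_3, so H_2 = Z.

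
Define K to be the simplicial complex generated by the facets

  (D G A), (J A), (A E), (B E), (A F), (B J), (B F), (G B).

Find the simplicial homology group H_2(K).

Fix the vertex order A < B < D < E < F < G < J and write every simplex with vertices in increasing order. Then dim K = 2 and the simplices of K are:

  0-simplices (7): A, B, D, E, F, G, J
  1-simplices (10): AD, AE, AF, AG, AJ, BE, BF, BG, BJ, DG
  2-simplices (1): ADG

Hence C_0 ≅ Z^7, C_1 ≅ Z^10, C_2 ≅ Z^1.

Boundary ∂_1: C_1 → C_0 maps an edge to its endpoints' difference, ∂[p,q] = q − p. For instance
  ∂AJ = J − A.
The resulting 7×10 matrix has rank 6, and its Smith normal form has invariant factors (1,1,1,1,1,1).

∂_2: C_2 → C_1 acts by ∂[p,q,r] = [q,r] − [p,r] + [p,q]. For instance
  ∂ADG = DG − AG + AD.
This gives a 10×1 integer matrix of rank 1; reducing to Smith normal form yields diagonal entries (1).

Reading off H_k = ker ∂_k / im ∂_{k+1}:

  H_2: rank ker ∂_2 − rank ∂_3 = (1 − 1) − 0 = 0, and there is no ∂_3, so H_2 ≅ 0.

H_2 = 0.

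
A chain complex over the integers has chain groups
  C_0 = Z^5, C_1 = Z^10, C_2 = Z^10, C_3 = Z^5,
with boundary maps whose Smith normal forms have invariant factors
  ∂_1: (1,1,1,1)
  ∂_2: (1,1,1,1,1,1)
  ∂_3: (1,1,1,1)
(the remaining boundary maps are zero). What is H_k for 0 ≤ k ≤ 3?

H_0: b_0 = 5 − 0 − 4 = 1; torsion from ∂_1 factors > 1: none. So H_0 ≅ Z.
H_1: b_1 = 10 − 4 − 6 = 0; torsion from ∂_2 factors > 1: none. So H_1 ≅ 0.
H_2: b_2 = 10 − 6 − 4 = 0; torsion from ∂_3 factors > 1: none. So H_2 ≅ 0.
H_3: b_3 = 5 − 4 − 0 = 1; torsion from ∂_4 factors > 1: none. So H_3 ≅ Z.

H_0 ≅ Z,  H_1 = 0,  H_2 = 0,  H_3 ≅ Z.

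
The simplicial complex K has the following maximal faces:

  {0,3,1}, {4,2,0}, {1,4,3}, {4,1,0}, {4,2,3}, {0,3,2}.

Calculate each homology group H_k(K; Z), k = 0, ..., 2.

Order the vertices as 0 < 1 < 2 < 3 < 4. Listing each simplex with vertices in this order, K has dimension 2 with simplices:

  0-simplices (5): [0], [1], [2], [3], [4]
  1-simplices (9): [0,1], [0,2], [0,3], [0,4], [1,3], [1,4], [2,3], [2,4], [3,4]
  2-simplices (6): [0,1,3], [0,1,4], [0,2,3], [0,2,4], [1,3,4], [2,3,4]

giving chain groups C_0 ≅ Z^5, C_1 ≅ Z^9, C_2 ≅ Z^6.

∂_1: C_1 → C_0 sends each edge [p,q] (with p < q) to q − p. For instance
  ∂[3,4] = [4] − [3].
The 5×9 boundary matrix has rank 4 and Smith normal form diag(1,1,1,1).

∂_2: C_2 → C_1 acts by ∂[p,q,r] = [q,r] − [p,r] + [p,q]. For instance
  ∂[2,3,4] = [3,4] − [2,4] + [2,3],
  ∂[0,2,3] = [2,3] − [0,3] + [0,2].
The 9×6 boundary matrix has rank 5 and Smith normal form diag(1,1,1,1,1).

From H_k ≅ ker(∂_k) / im(∂_{k+1}) we obtain:

  H_0: rank C_0 − rank ∂_1 = 5 − 4 = 1, and the invariant factors of ∂_1 are all 1, so H_0 = Z.
  H_1: rank ker ∂_1 − rank ∂_2 = (9 − 4) − 5 = 0, and the invariant factors of ∂_2 are all 1, so H_1 = 0.
  H_2: rank ker ∂_2 − rank ∂_3 = (6 − 5) − 0 = 1, and there is no ∂_3, so H_2 = Z.

H_0 = Z,  H_1 = 0,  H_2 = Z.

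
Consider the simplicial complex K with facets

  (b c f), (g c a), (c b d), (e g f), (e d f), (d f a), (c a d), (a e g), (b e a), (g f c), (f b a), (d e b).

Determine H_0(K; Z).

Order the vertices as a < b < c < d < e < f < g. Listing each simplex with vertices in this order, K has dimension 2 with simplices:

  0-simplices (7): a, b, c, d, e, f, g
  1-simplices (18): ab, ac, ad, ae, af, ag, bc, bd, be, bf, cd, cf, cg, de, df, ef, eg, fg
  2-simplices (12): abe, abf, acd, acg, adf, aeg, bcd, bcf, bde, cfg, def, efg

giving chain groups C_0 ≅ Z^7, C_1 ≅ Z^18, C_2 ≅ Z^12.

Boundary ∂_1: C_1 → C_0 sends each edge [p,q] (with p < q) to q − p. For instance
  ∂bf = f − b.
This gives a 7×18 integer matrix of rank 6; reducing to Smith normal form yields diagonal entries (1,1,1,1,1,1).

Boundary ∂_2: C_2 → C_1 sends each 2-simplex [p,q,r] to [q,r] − [p,r] + [p,q]. For instance
  ∂adf = df − af + ad,
  ∂bcf = cf − bf + bc.
As a 18×12 matrix over Z this has rank 12, with invariant factors (1,1,1,1,1,1,1,1,1,1,1,2).

From H_k ≅ ker(∂_k) / im(∂_{k+1}) we obtain:

  H_0: rank C_0 − rank ∂_1 = 7 − 6 = 1, and the invariant factors of ∂_1 are all 1, so H_0 ≅ Z.

H_0 = Z.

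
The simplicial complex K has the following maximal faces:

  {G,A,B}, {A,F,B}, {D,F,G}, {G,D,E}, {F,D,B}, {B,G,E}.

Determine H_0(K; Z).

H_0 ≅ Z.

Fix the vertex order A < B < D < E < F < G and write every simplex with vertices in increasing order. Then dim K = 2 and the simplices of K are:

  0-simplices (6): A, B, D, E, F, G
  1-simplices (12): AB, AF, AG, BD, BE, BF, BG, DE, DF, DG, EG, FG
  2-simplices (6): ABF, ABG, BDF, BEG, DEG, DFG

so the chain groups are C_0 ≅ Z^6, C_1 ≅ Z^12, C_2 ≅ Z^6.

Boundary ∂_1: C_1 → C_0 is given by ∂[p,q] = [q] − [p]. For instance
  ∂AF = F − A.
As a 6×12 matrix over Z this has rank 5, with invariant factors (1,1,1,1,1).

∂_2: C_2 → C_1 maps a triangle to the signed sum of its edges. For instance
  ∂DFG = FG − DG + DF,
  ∂ABF = BF − AF + AB.
The resulting 12×6 matrix has rank 6, and its Smith normal form has invariant factors (1,1,1,1,1,1).

From H_k ≅ ker(∂_k) / im(∂_{k+1}) we obtain:

  H_0: rank C_0 − rank ∂_1 = 6 − 5 = 1, and the invariant factors of ∂_1 are all 1, so H_0 = Z.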